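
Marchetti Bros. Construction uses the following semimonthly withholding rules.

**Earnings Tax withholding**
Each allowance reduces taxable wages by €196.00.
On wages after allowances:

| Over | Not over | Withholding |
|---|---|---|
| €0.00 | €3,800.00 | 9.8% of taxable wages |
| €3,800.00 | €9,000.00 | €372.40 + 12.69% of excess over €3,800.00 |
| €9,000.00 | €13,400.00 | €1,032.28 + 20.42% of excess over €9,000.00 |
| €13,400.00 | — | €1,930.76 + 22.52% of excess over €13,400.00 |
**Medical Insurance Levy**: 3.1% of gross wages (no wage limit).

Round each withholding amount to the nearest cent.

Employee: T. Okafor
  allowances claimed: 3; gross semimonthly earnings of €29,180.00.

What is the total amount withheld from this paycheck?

€6,256.58

Earnings Tax: taxable = €29,180.00 − 3×€196.00 = €28,592.00
  €1,930.76 + 22.52% × (€28,592.00 − €13,400.00) = €1,930.76 + 22.52% × €15,192.00 = €5,352.00
Medical Insurance Levy: 3.1% × €29,180.00 = €904.58
Total: €5,352.00 + €904.58 = €6,256.58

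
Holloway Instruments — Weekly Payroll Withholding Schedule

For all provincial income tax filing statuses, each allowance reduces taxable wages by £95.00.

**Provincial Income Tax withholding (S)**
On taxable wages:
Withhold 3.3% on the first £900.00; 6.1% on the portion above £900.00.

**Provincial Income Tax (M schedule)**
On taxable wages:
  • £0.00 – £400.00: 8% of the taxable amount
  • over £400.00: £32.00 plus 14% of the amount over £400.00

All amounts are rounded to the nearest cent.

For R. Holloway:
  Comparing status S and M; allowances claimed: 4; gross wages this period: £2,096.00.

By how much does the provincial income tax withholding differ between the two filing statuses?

Provincial Income Tax (S): taxable = £2,096.00 − 4×£95.00 = £1,716.00
  £29.70 + 6.1% × (£1,716.00 − £900.00) = £29.70 + 6.1% × £816.00 = £79.48
Provincial Income Tax (M): taxable = £2,096.00 − 4×£95.00 = £1,716.00
  £32.00 + 14% × (£1,716.00 − £400.00) = £32.00 + 14% × £1,316.00 = £216.24
Difference: |£79.48 − £216.24| = £136.76 (higher under M)

£136.76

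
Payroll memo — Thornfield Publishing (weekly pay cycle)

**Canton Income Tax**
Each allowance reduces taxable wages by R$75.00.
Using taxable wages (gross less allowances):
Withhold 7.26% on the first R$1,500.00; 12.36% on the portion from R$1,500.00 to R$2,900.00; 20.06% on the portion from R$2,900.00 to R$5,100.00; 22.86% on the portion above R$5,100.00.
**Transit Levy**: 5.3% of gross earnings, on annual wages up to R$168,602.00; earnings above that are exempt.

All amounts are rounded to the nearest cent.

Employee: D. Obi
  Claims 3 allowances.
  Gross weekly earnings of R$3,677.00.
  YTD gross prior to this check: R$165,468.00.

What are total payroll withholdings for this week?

R$558.77

Canton Income Tax: taxable = R$3,677.00 − 3×R$75.00 = R$3,452.00
  R$281.94 + 20.06% × (R$3,452.00 − R$2,900.00) = R$281.94 + 20.06% × R$552.00 = R$392.67
Transit Levy: cap R$168,602.00 − YTD R$165,468.00 = R$3,134.00 subject; 5.3% × R$3,134.00 = R$166.10
Total: R$392.67 + R$166.10 = R$558.77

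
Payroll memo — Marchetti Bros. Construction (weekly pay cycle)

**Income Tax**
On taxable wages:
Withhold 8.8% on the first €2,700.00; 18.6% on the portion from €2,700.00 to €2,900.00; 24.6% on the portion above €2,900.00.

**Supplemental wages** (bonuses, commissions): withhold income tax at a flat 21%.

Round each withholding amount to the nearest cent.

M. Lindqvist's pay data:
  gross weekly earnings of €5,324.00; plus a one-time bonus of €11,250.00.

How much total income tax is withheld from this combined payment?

Income Tax: taxable = €5,324.00
  €274.80 + 24.6% × (€5,324.00 − €2,900.00) = €274.80 + 24.6% × €2,424.00 = €871.10
Supplemental (21% flat on bonus): 21% × €11,250.00 = €2,362.50
Total income tax: €871.10 + €2,362.50 = €3,233.60

€3,233.60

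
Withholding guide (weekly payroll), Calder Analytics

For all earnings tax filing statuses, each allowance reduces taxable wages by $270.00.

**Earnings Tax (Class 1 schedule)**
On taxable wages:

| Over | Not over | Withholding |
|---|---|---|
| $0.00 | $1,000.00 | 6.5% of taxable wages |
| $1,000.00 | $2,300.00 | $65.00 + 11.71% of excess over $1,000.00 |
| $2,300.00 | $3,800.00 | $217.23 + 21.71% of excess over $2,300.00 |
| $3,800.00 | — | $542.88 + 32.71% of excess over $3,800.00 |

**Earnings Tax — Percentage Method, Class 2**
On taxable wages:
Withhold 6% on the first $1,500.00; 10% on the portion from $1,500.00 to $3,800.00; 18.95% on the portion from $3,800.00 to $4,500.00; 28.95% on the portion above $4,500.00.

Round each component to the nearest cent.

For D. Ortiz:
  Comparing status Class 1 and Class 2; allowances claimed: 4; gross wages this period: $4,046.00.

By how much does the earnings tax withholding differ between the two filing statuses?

$125.22

Earnings Tax (Class 1): taxable = $4,046.00 − 4×$270.00 = $2,966.00
  $217.23 + 21.71% × ($2,966.00 − $2,300.00) = $217.23 + 21.71% × $666.00 = $361.82
Earnings Tax (Class 2): taxable = $4,046.00 − 4×$270.00 = $2,966.00
  $90.00 + 10% × ($2,966.00 − $1,500.00) = $90.00 + 10% × $1,466.00 = $236.60
Difference: |$361.82 − $236.60| = $125.22 (higher under Class 1)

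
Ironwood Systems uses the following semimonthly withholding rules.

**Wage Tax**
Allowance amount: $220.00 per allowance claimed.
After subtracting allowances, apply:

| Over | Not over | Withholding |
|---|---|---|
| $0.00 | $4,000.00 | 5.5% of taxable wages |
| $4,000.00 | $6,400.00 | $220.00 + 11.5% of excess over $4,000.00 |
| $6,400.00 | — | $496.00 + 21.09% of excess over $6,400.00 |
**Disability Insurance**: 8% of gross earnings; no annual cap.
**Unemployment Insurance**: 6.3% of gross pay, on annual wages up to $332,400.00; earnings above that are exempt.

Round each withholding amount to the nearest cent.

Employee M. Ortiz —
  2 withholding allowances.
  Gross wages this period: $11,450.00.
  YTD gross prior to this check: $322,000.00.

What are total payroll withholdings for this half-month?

$3,039.45

Wage Tax: taxable = $11,450.00 − 2×$220.00 = $11,010.00
  $496.00 + 21.09% × ($11,010.00 − $6,400.00) = $496.00 + 21.09% × $4,610.00 = $1,468.25
Disability Insurance: 8% × $11,450.00 = $916.00
Unemployment Insurance: cap $332,400.00 − YTD $322,000.00 = $10,400.00 subject; 6.3% × $10,400.00 = $655.20
Total: $1,468.25 + $916.00 + $655.20 = $3,039.45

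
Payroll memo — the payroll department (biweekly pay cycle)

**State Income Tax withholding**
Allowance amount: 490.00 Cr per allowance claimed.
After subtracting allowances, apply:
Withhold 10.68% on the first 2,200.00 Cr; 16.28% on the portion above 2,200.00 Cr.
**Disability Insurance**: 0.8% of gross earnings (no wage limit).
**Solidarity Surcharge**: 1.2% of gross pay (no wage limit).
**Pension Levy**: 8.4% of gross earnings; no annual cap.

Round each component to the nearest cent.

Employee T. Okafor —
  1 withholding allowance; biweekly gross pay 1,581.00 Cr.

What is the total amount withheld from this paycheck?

State Income Tax: taxable = 1,581.00 Cr − 1×490.00 Cr = 1,091.00 Cr
  10.68% × 1,091.00 Cr = 116.52 Cr
Disability Insurance: 0.8% × 1,581.00 Cr = 12.65 Cr
Solidarity Surcharge: 1.2% × 1,581.00 Cr = 18.97 Cr
Pension Levy: 8.4% × 1,581.00 Cr = 132.80 Cr
Total: 116.52 Cr + 12.65 Cr + 18.97 Cr + 132.80 Cr = 280.94 Cr

280.94 Cr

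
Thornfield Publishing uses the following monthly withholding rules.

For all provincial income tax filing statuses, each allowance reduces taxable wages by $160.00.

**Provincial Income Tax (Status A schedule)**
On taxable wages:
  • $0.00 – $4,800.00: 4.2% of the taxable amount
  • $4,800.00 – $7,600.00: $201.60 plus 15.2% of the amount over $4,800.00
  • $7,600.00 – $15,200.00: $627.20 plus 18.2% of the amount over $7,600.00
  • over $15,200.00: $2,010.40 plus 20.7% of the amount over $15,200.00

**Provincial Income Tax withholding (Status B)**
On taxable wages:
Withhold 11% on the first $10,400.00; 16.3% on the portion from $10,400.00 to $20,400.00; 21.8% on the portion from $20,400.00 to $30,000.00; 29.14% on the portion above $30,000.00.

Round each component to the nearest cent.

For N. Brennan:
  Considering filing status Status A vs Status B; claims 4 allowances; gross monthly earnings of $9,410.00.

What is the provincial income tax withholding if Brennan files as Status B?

$964.70

Provincial Income Tax (Status B): taxable = $9,410.00 − 4×$160.00 = $8,770.00
  11% × $8,770.00 = $964.70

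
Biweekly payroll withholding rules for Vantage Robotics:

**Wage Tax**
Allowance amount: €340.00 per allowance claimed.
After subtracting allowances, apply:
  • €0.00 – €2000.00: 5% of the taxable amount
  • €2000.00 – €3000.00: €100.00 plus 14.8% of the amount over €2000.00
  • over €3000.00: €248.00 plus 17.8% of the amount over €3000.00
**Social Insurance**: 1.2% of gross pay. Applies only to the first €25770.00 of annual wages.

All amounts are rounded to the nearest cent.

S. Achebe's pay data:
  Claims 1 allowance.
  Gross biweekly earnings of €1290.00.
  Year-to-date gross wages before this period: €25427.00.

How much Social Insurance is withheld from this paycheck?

Social Insurance: cap €25770.00 − YTD €25427.00 = €343.00 subject; 1.2% × €343.00 = €4.12

€4.12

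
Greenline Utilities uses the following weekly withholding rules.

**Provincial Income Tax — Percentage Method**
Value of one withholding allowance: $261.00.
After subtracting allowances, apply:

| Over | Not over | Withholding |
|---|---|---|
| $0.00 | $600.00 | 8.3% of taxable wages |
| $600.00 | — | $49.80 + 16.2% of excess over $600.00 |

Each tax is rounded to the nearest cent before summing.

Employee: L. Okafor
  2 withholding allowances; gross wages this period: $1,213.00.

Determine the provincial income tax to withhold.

$64.54

Provincial Income Tax: taxable = $1,213.00 − 2×$261.00 = $691.00
  $49.80 + 16.2% × ($691.00 − $600.00) = $49.80 + 16.2% × $91.00 = $64.54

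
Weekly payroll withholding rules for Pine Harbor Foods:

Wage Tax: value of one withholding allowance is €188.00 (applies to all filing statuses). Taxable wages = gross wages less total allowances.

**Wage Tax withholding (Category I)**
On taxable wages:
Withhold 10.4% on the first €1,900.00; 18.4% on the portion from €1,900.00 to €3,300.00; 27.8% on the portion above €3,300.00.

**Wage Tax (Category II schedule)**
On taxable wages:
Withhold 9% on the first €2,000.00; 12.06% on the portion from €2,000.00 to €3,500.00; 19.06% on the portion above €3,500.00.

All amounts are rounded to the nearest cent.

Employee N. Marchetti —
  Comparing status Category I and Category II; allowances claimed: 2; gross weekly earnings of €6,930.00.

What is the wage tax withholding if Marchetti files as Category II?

€942.99

Wage Tax (Category II): taxable = €6,930.00 − 2×€188.00 = €6,554.00
  €360.90 + 19.06% × (€6,554.00 − €3,500.00) = €360.90 + 19.06% × €3,054.00 = €942.99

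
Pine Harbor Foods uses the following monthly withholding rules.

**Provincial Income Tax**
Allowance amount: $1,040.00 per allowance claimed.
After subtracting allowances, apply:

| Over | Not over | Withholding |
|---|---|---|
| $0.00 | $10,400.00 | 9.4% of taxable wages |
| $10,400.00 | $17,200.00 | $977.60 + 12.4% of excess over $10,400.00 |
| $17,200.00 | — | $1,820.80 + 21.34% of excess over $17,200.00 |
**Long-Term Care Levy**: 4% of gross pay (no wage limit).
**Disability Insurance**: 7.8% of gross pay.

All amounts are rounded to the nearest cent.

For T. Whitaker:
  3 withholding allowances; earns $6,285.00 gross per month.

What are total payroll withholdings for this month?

$1,039.14

Provincial Income Tax: taxable = $6,285.00 − 3×$1,040.00 = $3,165.00
  9.4% × $3,165.00 = $297.51
Long-Term Care Levy: 4% × $6,285.00 = $251.40
Disability Insurance: 7.8% × $6,285.00 = $490.23
Total: $297.51 + $251.40 + $490.23 = $1,039.14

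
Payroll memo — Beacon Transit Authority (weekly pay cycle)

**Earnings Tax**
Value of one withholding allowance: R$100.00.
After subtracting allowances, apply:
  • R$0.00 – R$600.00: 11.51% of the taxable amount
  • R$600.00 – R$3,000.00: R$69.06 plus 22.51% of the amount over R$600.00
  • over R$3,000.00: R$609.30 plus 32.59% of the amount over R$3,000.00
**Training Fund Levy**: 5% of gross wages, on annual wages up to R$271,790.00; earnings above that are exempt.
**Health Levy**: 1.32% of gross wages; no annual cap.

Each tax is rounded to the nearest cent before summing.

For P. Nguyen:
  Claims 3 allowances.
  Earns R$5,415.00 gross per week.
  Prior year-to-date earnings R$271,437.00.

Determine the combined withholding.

Earnings Tax: taxable = R$5,415.00 − 3×R$100.00 = R$5,115.00
  R$609.30 + 32.59% × (R$5,115.00 − R$3,000.00) = R$609.30 + 32.59% × R$2,115.00 = R$1,298.58
Training Fund Levy: cap R$271,790.00 − YTD R$271,437.00 = R$353.00 subject; 5% × R$353.00 = R$17.65
Health Levy: 1.32% × R$5,415.00 = R$71.48
Total: R$1,298.58 + R$17.65 + R$71.48 = R$1,387.71

R$1,387.71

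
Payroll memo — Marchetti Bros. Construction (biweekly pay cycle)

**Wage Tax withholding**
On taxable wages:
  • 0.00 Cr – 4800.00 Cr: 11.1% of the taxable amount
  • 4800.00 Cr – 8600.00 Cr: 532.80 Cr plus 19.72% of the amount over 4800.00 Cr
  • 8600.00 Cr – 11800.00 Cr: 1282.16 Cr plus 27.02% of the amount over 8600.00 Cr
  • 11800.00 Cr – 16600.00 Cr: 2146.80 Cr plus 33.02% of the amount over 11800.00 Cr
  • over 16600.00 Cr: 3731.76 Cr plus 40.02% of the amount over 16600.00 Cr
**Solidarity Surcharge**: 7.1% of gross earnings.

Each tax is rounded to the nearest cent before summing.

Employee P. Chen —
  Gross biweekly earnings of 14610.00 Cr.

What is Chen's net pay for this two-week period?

10498.03 Cr

Wage Tax: taxable = 14610.00 Cr
  2146.80 Cr + 33.02% × (14610.00 Cr − 11800.00 Cr) = 2146.80 Cr + 33.02% × 2810.00 Cr = 3074.66 Cr
Solidarity Surcharge: 7.1% × 14610.00 Cr = 1037.31 Cr
Total withheld: 3074.66 Cr + 1037.31 Cr = 4111.97 Cr
Net pay: 14610.00 Cr − 4111.97 Cr = 10498.03 Cr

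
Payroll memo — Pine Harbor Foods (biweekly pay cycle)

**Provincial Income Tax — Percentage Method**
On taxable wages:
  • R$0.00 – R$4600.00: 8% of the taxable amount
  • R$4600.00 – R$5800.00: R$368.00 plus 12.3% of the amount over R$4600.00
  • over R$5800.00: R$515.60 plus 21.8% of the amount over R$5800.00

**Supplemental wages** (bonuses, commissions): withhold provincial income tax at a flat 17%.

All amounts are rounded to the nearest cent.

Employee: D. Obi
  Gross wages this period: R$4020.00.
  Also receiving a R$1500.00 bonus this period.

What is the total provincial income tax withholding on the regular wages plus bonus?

Provincial Income Tax: taxable = R$4020.00
  8% × R$4020.00 = R$321.60
Supplemental (17% flat on bonus): 17% × R$1500.00 = R$255.00
Total provincial income tax: R$321.60 + R$255.00 = R$576.60

R$576.60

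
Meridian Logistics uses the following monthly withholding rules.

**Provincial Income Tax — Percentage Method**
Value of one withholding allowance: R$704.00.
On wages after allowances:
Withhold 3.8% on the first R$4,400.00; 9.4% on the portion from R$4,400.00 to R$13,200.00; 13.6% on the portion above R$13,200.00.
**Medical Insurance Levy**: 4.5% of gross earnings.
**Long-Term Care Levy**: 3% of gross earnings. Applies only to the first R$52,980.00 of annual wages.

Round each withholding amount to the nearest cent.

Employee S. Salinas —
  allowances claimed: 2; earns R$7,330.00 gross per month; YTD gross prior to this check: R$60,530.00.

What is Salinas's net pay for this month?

R$6,689.88

Provincial Income Tax: taxable = R$7,330.00 − 2×R$704.00 = R$5,922.00
  R$167.20 + 9.4% × (R$5,922.00 − R$4,400.00) = R$167.20 + 9.4% × R$1,522.00 = R$310.27
Medical Insurance Levy: 4.5% × R$7,330.00 = R$329.85
Long-Term Care Levy: YTD R$60,530.00 ≥ cap R$52,980.00 → R$0.00
Total withheld: R$310.27 + R$329.85 + R$0.00 = R$640.12
Net pay: R$7,330.00 − R$640.12 = R$6,689.88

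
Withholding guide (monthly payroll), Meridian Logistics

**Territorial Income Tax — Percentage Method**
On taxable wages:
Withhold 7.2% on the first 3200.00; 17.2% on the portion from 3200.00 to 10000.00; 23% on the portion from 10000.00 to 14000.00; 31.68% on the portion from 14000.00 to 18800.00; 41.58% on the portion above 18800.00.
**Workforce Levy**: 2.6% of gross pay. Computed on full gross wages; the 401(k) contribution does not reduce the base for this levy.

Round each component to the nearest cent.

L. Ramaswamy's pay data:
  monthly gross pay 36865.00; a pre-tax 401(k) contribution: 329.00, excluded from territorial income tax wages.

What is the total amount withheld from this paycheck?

Territorial Income Tax: taxable = 36865.00 − 329.00 = 36536.00
  3840.64 + 41.58% × (36536.00 − 18800.00) = 3840.64 + 41.58% × 17736.00 = 11215.27
Workforce Levy: 2.6% × 36865.00 = 958.49
Total: 11215.27 + 958.49 = 12173.76

12173.76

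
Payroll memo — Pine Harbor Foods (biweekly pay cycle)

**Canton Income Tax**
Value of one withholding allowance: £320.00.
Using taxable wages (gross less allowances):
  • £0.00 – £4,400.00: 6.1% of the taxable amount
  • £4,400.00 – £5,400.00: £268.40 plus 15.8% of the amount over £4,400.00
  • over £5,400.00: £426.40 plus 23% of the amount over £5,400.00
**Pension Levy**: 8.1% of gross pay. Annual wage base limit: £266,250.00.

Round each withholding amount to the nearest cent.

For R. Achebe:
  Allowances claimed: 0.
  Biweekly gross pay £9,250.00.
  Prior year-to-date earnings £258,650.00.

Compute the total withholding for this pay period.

Canton Income Tax: taxable = £9,250.00
  £426.40 + 23% × (£9,250.00 − £5,400.00) = £426.40 + 23% × £3,850.00 = £1,311.90
Pension Levy: cap £266,250.00 − YTD £258,650.00 = £7,600.00 subject; 8.1% × £7,600.00 = £615.60
Total: £1,311.90 + £615.60 = £1,927.50

£1,927.50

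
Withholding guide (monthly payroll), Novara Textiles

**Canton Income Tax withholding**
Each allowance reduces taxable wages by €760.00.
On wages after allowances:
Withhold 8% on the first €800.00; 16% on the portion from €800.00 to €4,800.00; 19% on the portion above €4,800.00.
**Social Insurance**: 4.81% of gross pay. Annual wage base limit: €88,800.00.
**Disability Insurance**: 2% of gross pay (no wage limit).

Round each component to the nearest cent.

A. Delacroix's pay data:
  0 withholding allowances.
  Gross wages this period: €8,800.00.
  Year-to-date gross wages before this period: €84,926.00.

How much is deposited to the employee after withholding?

€6,973.66

Canton Income Tax: taxable = €8,800.00
  €704.00 + 19% × (€8,800.00 − €4,800.00) = €704.00 + 19% × €4,000.00 = €1,464.00
Social Insurance: cap €88,800.00 − YTD €84,926.00 = €3,874.00 subject; 4.81% × €3,874.00 = €186.34
Disability Insurance: 2% × €8,800.00 = €176.00
Total withheld: €1,464.00 + €186.34 + €176.00 = €1,826.34
Net pay: €8,800.00 − €1,826.34 = €6,973.66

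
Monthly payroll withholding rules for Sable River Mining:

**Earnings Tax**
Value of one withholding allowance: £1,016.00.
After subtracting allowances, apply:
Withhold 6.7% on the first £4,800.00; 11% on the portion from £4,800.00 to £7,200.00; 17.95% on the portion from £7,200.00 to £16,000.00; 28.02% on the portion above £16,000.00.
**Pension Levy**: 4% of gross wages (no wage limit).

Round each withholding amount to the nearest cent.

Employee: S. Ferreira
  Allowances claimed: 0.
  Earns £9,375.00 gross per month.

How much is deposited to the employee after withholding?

£8,023.99

Earnings Tax: taxable = £9,375.00
  £585.60 + 17.95% × (£9,375.00 − £7,200.00) = £585.60 + 17.95% × £2,175.00 = £976.01
Pension Levy: 4% × £9,375.00 = £375.00
Total withheld: £976.01 + £375.00 = £1,351.01
Net pay: £9,375.00 − £1,351.01 = £8,023.99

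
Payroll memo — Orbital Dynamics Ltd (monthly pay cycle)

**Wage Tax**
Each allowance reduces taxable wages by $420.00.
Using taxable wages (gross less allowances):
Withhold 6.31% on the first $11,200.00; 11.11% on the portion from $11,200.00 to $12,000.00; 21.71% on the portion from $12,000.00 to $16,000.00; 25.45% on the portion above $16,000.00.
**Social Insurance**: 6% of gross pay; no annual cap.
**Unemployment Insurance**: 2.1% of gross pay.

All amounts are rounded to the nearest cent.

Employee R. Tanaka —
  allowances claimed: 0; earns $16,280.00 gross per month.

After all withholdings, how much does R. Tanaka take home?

Wage Tax: taxable = $16,280.00
  $1,664.00 + 25.45% × ($16,280.00 − $16,000.00) = $1,664.00 + 25.45% × $280.00 = $1,735.26
Social Insurance: 6% × $16,280.00 = $976.80
Unemployment Insurance: 2.1% × $16,280.00 = $341.88
Total withheld: $1,735.26 + $976.80 + $341.88 = $3,053.94
Net pay: $16,280.00 − $3,053.94 = $13,226.06

$13,226.06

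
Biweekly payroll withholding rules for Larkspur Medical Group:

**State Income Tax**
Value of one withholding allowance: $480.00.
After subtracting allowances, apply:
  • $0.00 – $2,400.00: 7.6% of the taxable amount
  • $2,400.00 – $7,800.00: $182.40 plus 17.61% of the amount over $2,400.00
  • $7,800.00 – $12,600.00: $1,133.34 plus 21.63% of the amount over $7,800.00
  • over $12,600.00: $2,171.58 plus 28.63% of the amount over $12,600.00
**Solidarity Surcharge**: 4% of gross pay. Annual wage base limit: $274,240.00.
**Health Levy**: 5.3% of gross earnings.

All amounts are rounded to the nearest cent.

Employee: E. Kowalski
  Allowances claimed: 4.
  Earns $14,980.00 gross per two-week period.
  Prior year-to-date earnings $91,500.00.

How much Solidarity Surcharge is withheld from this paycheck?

Solidarity Surcharge: 4% × $14,980.00 = $599.20

$599.20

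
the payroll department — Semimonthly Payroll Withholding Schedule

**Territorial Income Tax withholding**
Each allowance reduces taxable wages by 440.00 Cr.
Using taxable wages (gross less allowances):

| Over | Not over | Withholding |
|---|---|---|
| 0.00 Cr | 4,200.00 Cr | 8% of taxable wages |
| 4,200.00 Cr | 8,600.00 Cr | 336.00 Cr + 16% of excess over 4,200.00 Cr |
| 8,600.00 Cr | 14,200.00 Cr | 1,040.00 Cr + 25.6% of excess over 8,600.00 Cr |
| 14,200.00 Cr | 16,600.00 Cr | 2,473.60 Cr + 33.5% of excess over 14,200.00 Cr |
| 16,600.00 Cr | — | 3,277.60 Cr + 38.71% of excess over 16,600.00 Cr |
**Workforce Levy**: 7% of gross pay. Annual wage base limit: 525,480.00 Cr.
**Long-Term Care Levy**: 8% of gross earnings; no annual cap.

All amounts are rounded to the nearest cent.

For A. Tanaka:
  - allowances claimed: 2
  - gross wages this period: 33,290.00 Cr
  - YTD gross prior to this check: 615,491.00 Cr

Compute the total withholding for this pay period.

12,060.85 Cr

Territorial Income Tax: taxable = 33,290.00 Cr − 2×440.00 Cr = 32,410.00 Cr
  3,277.60 Cr + 38.71% × (32,410.00 Cr − 16,600.00 Cr) = 3,277.60 Cr + 38.71% × 15,810.00 Cr = 9,397.65 Cr
Workforce Levy: YTD 615,491.00 Cr ≥ cap 525,480.00 Cr → 0.00 Cr
Long-Term Care Levy: 8% × 33,290.00 Cr = 2,663.20 Cr
Total: 9,397.65 Cr + 0.00 Cr + 2,663.20 Cr = 12,060.85 Cr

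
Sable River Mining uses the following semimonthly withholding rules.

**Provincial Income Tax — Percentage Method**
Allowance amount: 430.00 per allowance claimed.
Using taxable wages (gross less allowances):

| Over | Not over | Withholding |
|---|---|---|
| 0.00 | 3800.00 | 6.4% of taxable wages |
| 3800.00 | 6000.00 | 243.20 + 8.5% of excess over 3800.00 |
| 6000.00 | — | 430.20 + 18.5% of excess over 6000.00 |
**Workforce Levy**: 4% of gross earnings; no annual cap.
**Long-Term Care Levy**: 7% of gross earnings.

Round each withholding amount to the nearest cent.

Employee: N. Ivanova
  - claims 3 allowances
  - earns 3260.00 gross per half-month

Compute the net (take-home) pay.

Provincial Income Tax: taxable = 3260.00 − 3×430.00 = 1970.00
  6.4% × 1970.00 = 126.08
Workforce Levy: 4% × 3260.00 = 130.40
Long-Term Care Levy: 7% × 3260.00 = 228.20
Total withheld: 126.08 + 130.40 + 228.20 = 484.68
Net pay: 3260.00 − 484.68 = 2775.32

2775.32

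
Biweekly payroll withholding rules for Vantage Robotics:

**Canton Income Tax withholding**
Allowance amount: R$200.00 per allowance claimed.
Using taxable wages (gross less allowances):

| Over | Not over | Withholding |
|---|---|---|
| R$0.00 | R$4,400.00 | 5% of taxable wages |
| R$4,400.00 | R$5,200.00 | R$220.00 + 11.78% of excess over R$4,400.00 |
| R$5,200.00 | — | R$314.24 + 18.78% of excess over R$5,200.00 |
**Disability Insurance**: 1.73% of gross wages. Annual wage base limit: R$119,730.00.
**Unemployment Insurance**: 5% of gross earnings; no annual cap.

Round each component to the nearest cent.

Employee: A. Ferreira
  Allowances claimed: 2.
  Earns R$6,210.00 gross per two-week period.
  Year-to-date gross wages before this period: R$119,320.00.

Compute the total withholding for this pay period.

Canton Income Tax: taxable = R$6,210.00 − 2×R$200.00 = R$5,810.00
  R$314.24 + 18.78% × (R$5,810.00 − R$5,200.00) = R$314.24 + 18.78% × R$610.00 = R$428.80
Disability Insurance: cap R$119,730.00 − YTD R$119,320.00 = R$410.00 subject; 1.73% × R$410.00 = R$7.09
Unemployment Insurance: 5% × R$6,210.00 = R$310.50
Total: R$428.80 + R$7.09 + R$310.50 = R$746.39

R$746.39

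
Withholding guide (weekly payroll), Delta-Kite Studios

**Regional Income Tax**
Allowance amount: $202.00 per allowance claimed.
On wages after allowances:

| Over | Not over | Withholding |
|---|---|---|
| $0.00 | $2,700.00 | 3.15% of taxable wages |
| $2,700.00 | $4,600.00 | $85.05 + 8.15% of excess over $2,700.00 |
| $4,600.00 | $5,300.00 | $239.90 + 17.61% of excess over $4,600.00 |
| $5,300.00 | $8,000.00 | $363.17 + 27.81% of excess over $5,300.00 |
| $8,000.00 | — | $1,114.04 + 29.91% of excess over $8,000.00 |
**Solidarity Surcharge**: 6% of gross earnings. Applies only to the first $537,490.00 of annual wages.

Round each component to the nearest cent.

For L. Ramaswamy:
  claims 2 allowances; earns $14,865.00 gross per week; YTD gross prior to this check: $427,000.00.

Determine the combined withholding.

Regional Income Tax: taxable = $14,865.00 − 2×$202.00 = $14,461.00
  $1,114.04 + 29.91% × ($14,461.00 − $8,000.00) = $1,114.04 + 29.91% × $6,461.00 = $3,046.53
Solidarity Surcharge: 6% × $14,865.00 = $891.90
Total: $3,046.53 + $891.90 = $3,938.43

$3,938.43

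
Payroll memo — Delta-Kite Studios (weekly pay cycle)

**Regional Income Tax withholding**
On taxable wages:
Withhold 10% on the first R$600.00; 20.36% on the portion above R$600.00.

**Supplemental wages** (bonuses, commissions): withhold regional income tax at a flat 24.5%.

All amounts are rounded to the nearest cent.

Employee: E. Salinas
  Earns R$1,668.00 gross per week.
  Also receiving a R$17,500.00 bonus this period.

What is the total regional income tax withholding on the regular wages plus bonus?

R$4,564.94

Regional Income Tax: taxable = R$1,668.00
  R$60.00 + 20.36% × (R$1,668.00 − R$600.00) = R$60.00 + 20.36% × R$1,068.00 = R$277.44
Supplemental (24.5% flat on bonus): 24.5% × R$17,500.00 = R$4,287.50
Total regional income tax: R$277.44 + R$4,287.50 = R$4,564.94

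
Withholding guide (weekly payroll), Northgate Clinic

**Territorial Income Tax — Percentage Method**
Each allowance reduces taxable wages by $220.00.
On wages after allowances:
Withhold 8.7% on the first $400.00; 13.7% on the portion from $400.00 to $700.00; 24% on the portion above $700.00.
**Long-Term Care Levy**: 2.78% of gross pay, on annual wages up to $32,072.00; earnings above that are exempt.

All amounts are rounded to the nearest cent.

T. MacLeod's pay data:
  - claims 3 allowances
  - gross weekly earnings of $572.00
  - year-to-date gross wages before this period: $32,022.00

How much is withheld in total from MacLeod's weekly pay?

Territorial Income Tax: taxable = $572.00 − 3×$220.00 = $-88.00
  Taxable ≤ 0 → $0.00
Long-Term Care Levy: cap $32,072.00 − YTD $32,022.00 = $50.00 subject; 2.78% × $50.00 = $1.39
Total: $0.00 + $1.39 = $1.39

$1.39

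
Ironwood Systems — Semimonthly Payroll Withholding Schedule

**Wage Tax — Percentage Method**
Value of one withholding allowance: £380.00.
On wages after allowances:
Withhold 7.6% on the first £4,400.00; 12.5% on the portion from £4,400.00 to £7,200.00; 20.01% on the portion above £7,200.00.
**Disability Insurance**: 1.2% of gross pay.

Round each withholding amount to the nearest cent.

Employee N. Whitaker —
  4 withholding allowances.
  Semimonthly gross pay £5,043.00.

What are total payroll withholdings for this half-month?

Wage Tax: taxable = £5,043.00 − 4×£380.00 = £3,523.00
  7.6% × £3,523.00 = £267.75
Disability Insurance: 1.2% × £5,043.00 = £60.52
Total: £267.75 + £60.52 = £328.27

£328.27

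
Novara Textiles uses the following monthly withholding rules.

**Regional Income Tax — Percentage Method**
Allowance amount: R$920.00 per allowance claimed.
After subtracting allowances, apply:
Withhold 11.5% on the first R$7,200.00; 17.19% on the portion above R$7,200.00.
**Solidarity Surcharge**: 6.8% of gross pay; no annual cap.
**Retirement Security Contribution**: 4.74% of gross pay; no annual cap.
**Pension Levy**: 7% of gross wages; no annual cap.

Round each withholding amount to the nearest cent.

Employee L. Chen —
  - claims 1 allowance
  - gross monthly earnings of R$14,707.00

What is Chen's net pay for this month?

Regional Income Tax: taxable = R$14,707.00 − 1×R$920.00 = R$13,787.00
  R$828.00 + 17.19% × (R$13,787.00 − R$7,200.00) = R$828.00 + 17.19% × R$6,587.00 = R$1,960.31
Solidarity Surcharge: 6.8% × R$14,707.00 = R$1,000.08
Retirement Security Contribution: 4.74% × R$14,707.00 = R$697.11
Pension Levy: 7% × R$14,707.00 = R$1,029.49
Total withheld: R$1,960.31 + R$1,000.08 + R$697.11 + R$1,029.49 = R$4,686.99
Net pay: R$14,707.00 − R$4,686.99 = R$10,020.01

R$10,020.01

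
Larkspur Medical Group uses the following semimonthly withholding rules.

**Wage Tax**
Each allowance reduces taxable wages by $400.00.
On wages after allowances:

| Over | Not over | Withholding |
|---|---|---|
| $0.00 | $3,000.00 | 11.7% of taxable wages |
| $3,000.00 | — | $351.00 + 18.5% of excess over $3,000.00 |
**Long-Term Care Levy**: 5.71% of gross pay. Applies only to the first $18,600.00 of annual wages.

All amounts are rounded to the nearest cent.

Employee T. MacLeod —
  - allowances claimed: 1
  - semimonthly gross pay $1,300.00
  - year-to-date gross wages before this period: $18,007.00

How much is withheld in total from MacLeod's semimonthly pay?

Wage Tax: taxable = $1,300.00 − 1×$400.00 = $900.00
  11.7% × $900.00 = $105.30
Long-Term Care Levy: cap $18,600.00 − YTD $18,007.00 = $593.00 subject; 5.71% × $593.00 = $33.86
Total: $105.30 + $33.86 = $139.16

$139.16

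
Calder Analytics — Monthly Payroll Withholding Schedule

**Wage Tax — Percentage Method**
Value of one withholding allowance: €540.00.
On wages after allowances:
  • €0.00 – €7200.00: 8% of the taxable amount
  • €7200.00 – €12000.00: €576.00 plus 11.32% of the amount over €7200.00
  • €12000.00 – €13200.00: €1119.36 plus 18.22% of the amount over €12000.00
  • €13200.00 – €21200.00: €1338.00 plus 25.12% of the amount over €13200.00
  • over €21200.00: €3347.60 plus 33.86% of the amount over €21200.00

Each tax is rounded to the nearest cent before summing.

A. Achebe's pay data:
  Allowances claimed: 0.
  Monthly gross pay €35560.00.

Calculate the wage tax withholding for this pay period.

Wage Tax: taxable = €35560.00
  €3347.60 + 33.86% × (€35560.00 − €21200.00) = €3347.60 + 33.86% × €14360.00 = €8209.90

€8209.90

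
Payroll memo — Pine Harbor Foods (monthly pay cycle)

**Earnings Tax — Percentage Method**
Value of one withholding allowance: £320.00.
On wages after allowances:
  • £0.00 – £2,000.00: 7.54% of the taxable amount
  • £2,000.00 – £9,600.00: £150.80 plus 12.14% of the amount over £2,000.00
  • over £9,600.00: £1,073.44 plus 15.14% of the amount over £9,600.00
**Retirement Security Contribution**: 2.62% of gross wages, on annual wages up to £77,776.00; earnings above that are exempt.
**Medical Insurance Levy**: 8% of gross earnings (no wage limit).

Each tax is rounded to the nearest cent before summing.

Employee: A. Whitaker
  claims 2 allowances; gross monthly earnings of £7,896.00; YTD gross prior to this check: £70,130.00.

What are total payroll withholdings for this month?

£1,620.89

Earnings Tax: taxable = £7,896.00 − 2×£320.00 = £7,256.00
  £150.80 + 12.14% × (£7,256.00 − £2,000.00) = £150.80 + 12.14% × £5,256.00 = £788.88
Retirement Security Contribution: cap £77,776.00 − YTD £70,130.00 = £7,646.00 subject; 2.62% × £7,646.00 = £200.33
Medical Insurance Levy: 8% × £7,896.00 = £631.68
Total: £788.88 + £200.33 + £631.68 = £1,620.89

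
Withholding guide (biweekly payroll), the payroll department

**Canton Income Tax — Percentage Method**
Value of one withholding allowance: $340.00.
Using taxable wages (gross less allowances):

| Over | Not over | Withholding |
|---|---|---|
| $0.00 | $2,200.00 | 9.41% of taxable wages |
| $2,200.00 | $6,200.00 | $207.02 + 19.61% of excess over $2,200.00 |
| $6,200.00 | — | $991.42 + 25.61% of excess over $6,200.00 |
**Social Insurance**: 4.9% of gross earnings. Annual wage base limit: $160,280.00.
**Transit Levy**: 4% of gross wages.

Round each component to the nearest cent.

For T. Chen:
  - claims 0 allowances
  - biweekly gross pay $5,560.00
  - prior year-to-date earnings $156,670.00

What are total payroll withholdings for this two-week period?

$1,265.21

Canton Income Tax: taxable = $5,560.00
  $207.02 + 19.61% × ($5,560.00 − $2,200.00) = $207.02 + 19.61% × $3,360.00 = $865.92
Social Insurance: cap $160,280.00 − YTD $156,670.00 = $3,610.00 subject; 4.9% × $3,610.00 = $176.89
Transit Levy: 4% × $5,560.00 = $222.40
Total: $865.92 + $176.89 + $222.40 = $1,265.21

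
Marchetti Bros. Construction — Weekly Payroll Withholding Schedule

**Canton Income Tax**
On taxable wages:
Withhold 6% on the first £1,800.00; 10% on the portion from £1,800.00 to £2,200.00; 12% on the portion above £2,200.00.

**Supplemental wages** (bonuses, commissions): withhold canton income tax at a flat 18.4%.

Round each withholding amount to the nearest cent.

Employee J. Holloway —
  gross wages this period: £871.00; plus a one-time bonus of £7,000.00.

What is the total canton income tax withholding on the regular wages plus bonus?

Canton Income Tax: taxable = £871.00
  6% × £871.00 = £52.26
Supplemental (18.4% flat on bonus): 18.4% × £7,000.00 = £1,288.00
Total canton income tax: £52.26 + £1,288.00 = £1,340.26

£1,340.26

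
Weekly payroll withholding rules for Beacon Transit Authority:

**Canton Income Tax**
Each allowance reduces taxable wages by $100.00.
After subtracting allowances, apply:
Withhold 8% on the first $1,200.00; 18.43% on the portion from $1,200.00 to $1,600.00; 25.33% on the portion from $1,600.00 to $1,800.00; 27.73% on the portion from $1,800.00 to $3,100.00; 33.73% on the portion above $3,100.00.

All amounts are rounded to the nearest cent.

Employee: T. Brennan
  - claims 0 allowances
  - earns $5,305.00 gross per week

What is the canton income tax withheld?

Canton Income Tax: taxable = $5,305.00
  $580.87 + 33.73% × ($5,305.00 − $3,100.00) = $580.87 + 33.73% × $2,205.00 = $1,324.62

$1,324.62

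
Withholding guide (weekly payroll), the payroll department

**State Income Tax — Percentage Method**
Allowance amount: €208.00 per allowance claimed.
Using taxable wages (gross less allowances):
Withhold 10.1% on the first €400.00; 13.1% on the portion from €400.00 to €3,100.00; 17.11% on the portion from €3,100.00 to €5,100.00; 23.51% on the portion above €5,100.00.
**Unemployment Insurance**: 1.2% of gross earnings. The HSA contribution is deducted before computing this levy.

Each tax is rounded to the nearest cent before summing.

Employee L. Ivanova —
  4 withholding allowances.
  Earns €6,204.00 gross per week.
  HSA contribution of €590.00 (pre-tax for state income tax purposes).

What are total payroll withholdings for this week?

State Income Tax: taxable = €6,204.00 − €590.00 − 4×€208.00 = €4,782.00
  €394.10 + 17.11% × (€4,782.00 − €3,100.00) = €394.10 + 17.11% × €1,682.00 = €681.89
Unemployment Insurance: 1.2% × €5,614.00 = €67.37
Total: €681.89 + €67.37 = €749.26

€749.26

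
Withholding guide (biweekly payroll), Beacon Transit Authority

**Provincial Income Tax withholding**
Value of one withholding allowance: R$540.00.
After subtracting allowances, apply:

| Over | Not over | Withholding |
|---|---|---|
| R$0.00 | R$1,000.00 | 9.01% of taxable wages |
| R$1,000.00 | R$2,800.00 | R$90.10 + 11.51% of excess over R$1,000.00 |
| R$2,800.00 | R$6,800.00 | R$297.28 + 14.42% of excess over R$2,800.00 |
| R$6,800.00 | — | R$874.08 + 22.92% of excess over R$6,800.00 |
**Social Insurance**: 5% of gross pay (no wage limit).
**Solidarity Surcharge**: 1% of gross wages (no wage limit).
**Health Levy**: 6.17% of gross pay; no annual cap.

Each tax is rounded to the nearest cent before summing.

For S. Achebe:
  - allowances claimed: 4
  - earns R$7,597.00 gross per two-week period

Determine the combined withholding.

Provincial Income Tax: taxable = R$7,597.00 − 4×R$540.00 = R$5,437.00
  R$297.28 + 14.42% × (R$5,437.00 − R$2,800.00) = R$297.28 + 14.42% × R$2,637.00 = R$677.54
Social Insurance: 5% × R$7,597.00 = R$379.85
Solidarity Surcharge: 1% × R$7,597.00 = R$75.97
Health Levy: 6.17% × R$7,597.00 = R$468.73
Total: R$677.54 + R$379.85 + R$75.97 + R$468.73 = R$1,602.09

R$1,602.09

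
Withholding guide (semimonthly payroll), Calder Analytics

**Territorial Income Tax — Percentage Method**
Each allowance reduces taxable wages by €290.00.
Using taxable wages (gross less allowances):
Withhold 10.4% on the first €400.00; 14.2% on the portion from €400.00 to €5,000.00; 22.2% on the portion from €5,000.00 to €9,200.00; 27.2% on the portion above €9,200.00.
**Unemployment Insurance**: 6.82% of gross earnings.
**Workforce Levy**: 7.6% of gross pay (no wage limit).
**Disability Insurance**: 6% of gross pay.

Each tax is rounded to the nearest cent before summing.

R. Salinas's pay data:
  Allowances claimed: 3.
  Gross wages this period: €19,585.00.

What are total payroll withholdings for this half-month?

€8,214.54

Territorial Income Tax: taxable = €19,585.00 − 3×€290.00 = €18,715.00
  €1,627.20 + 27.2% × (€18,715.00 − €9,200.00) = €1,627.20 + 27.2% × €9,515.00 = €4,215.28
Unemployment Insurance: 6.82% × €19,585.00 = €1,335.70
Workforce Levy: 7.6% × €19,585.00 = €1,488.46
Disability Insurance: 6% × €19,585.00 = €1,175.10
Total: €4,215.28 + €1,335.70 + €1,488.46 + €1,175.10 = €8,214.54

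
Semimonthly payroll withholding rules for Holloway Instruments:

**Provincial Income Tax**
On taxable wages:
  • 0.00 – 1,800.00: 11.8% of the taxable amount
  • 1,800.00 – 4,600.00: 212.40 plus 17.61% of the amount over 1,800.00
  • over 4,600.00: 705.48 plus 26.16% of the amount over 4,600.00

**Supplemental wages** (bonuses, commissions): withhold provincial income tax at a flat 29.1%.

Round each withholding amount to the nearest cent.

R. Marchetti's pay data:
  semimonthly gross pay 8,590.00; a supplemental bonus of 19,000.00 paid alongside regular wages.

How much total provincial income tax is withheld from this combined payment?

Provincial Income Tax: taxable = 8,590.00
  705.48 + 26.16% × (8,590.00 − 4,600.00) = 705.48 + 26.16% × 3,990.00 = 1,749.26
Supplemental (29.1% flat on bonus): 29.1% × 19,000.00 = 5,529.00
Total provincial income tax: 1,749.26 + 5,529.00 = 7,278.26

7,278.26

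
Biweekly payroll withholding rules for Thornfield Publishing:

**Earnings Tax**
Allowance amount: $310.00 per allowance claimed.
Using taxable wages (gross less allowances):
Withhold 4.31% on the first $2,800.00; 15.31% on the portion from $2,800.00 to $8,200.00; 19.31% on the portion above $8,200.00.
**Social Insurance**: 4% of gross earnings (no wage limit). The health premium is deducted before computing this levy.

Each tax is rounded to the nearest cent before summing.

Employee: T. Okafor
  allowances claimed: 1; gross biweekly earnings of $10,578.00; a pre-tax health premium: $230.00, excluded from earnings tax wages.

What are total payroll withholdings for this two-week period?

$1,716.26

Earnings Tax: taxable = $10,578.00 − $230.00 − 1×$310.00 = $10,038.00
  $947.42 + 19.31% × ($10,038.00 − $8,200.00) = $947.42 + 19.31% × $1,838.00 = $1,302.34
Social Insurance: 4% × $10,348.00 = $413.92
Total: $1,302.34 + $413.92 = $1,716.26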